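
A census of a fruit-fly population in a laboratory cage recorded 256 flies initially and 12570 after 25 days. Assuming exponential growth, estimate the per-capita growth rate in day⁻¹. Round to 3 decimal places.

0.156 per day

From N(t) = N₀·e^(rt): e^(r·25) = 12570/256 = 49.102.
r·25 = ln(49.102) = 3.8939, so r = 3.8939/25 = 0.15576.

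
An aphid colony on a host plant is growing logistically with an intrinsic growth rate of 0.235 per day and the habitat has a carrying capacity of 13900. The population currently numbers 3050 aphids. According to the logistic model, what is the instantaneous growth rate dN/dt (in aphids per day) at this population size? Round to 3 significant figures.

dN/dt = rN(1 − N/K) = 0.235 × 3050 × (1 − 3050/13900).
1 − 3050/13900 = 0.78058; dN/dt = 0.235 × 3050 × 0.78058 = 559.48.

559 aphids per day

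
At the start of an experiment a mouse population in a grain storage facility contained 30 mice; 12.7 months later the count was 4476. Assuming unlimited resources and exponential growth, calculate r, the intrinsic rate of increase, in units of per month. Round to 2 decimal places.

From N(t) = N₀·e^(rt): e^(r·12.7) = 4476/30 = 149.2.
r·12.7 = ln(149.2) = 5.0053, so r = 5.0053/12.7 = 0.39412.

0.39 per month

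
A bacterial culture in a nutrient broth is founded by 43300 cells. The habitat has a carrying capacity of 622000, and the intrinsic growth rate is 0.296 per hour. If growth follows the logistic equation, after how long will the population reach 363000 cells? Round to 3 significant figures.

9.90 hours

A = (K − N₀)/N₀ = (622000 − 43300)/43300 = 13.365.
Solve 622000/(1 + 13.365·e^(−0.296t)) = 363000: 1 + 13.365·e^(−0.296t) = 1.7135, so e^(−0.296t) = 0.053386.
−0.296·t = ln(0.053386) = -2.9302, so t = 2.9302/0.296 = 9.8993.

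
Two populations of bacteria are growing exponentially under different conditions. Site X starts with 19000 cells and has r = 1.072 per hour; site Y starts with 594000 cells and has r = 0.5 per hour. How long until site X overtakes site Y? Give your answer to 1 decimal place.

Set 19000·e^(1.072t) = 594000·e^(0.5t).
e^((1.072 − 0.5)t) = 594000/19000 → e^(0.572·t) = 31.263.
0.572·t = ln(31.263) = 3.4424, so t = 3.4424/0.572 = 6.0183.

6.0 hours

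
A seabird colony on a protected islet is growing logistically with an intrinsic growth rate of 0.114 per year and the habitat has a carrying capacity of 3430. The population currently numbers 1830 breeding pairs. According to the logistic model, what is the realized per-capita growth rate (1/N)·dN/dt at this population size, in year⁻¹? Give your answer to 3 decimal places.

(1/N)·dN/dt = r(1 − N/K) = 0.114 × (1 − 1830/3430).
= 0.114 × 0.46647 = 0.053178.

0.053 per year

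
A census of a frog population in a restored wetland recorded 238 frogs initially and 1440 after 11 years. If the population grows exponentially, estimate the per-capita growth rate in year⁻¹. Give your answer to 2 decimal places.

From N(t) = N₀·e^(rt): e^(r·11) = 1440/238 = 6.0504.
r·11 = ln(6.0504) = 1.8001, so r = 1.8001/11 = 0.16365.

0.16 per year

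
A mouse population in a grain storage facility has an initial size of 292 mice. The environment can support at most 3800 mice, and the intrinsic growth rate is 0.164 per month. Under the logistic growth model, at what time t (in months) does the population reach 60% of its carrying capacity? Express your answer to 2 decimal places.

A = (K − N₀)/N₀ = (3800 − 292)/292 = 12.014.
Solve 3800/(1 + 12.014·e^(−0.164t)) = 2280: 1 + 12.014·e^(−0.164t) = 1.6667, so e^(−0.164t) = 0.0554922.
−0.164·t = ln(0.0554922) = -2.8915, so t = 2.8915/0.164 = 17.631.

17.63 months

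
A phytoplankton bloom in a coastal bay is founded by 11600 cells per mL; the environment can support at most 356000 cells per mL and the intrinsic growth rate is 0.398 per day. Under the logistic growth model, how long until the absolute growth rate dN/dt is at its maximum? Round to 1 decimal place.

8.5 days

Logistic growth is fastest at N = K/2 = 178000.
A = (K − N₀)/N₀ = 29.69. Set K/(1 + A·e^(−rt)) = K/2 → A·e^(−rt) = 1.
e^(−0.398t) = 1/29.69 = 0.0336818, so t = ln(29.69)/0.398 = 3.3908/0.398 = 8.5196.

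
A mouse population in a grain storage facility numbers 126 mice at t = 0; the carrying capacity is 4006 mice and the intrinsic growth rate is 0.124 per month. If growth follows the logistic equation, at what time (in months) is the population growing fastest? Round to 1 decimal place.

Logistic growth is fastest at N = K/2 = 2003.
A = (K − N₀)/N₀ = 30.794. Set K/(1 + A·e^(−rt)) = K/2 → A·e^(−rt) = 1.
e^(−0.124t) = 1/30.794 = 0.0324742, so t = ln(30.794)/0.124 = 3.4273/0.124 = 27.64.

27.6 months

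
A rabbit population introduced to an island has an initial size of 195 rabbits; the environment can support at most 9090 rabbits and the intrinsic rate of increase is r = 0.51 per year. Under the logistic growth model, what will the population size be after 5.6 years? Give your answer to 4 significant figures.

2509 rabbits

A = (K − N₀)/N₀ = (9090 − 195)/195 = 45.615.
N(t) = K/(1 + A·e^(−rt)) = 9090/(1 + 45.615×e^(−0.51×5.6)).
e^(−2.856) = 0.057498; denominator = 1 + 45.615×0.057498 = 3.6228.
N = 9090/3.6228 = 2509.1.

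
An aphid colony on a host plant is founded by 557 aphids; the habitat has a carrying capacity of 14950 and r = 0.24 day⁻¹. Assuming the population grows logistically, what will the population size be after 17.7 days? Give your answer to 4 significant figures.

10920 aphids

A = (K − N₀)/N₀ = (14950 − 557)/557 = 25.84.
N(t) = K/(1 + A·e^(−rt)) = 14950/(1 + 25.84×e^(−0.24×17.7)).
e^(−4.248) = 0.014293; denominator = 1 + 25.84×0.014293 = 1.3693.
N = 14950/1.3693 = 10917.8.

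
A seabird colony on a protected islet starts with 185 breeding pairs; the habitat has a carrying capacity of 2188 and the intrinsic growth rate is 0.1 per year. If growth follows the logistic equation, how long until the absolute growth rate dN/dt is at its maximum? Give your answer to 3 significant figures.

23.8 years

Logistic growth is fastest at N = K/2 = 1094.
A = (K − N₀)/N₀ = 10.827. Set K/(1 + A·e^(−rt)) = K/2 → A·e^(−rt) = 1.
e^(−0.1t) = 1/10.827 = 0.0923615, so t = ln(10.827)/0.1 = 2.382/0.1 = 23.82.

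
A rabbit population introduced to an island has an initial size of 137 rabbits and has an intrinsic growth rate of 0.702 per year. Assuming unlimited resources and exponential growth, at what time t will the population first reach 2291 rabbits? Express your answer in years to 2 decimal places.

4.01 years

Set N₀·e^(rt) = 2291: e^(0.702·t) = 2291/137 = 16.723.
0.702·t = ln(16.723) = 2.8168, so t = 2.8168/0.702 = 4.0125.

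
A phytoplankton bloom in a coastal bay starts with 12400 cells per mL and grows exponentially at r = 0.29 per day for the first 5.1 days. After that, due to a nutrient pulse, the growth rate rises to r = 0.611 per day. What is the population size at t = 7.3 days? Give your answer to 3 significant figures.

Phase 1: N(5.1) = 12400·e^(0.29×5.1) = 12400·e^1.479 = 54418.1.
Phase 2 runs for 7.3 − 5.1 = 2.2 days at r = 0.611.
N(7.3) = 54418.1·e^(0.611×2.2) = 54418.1·e^1.344 = 208700.

209000 cells per mL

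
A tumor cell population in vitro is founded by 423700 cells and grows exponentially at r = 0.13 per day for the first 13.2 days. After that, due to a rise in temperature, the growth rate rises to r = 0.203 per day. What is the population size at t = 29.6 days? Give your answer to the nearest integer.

Phase 1: N(13.2) = 423700·e^(0.13×13.2) = 423700·e^1.716 = 2.356719×10^6.
Phase 2 runs for 29.6 − 13.2 = 16.4 days at r = 0.203.
N(29.6) = 2.356719×10^6·e^(0.203×16.4) = 2.356719×10^6·e^3.329 = 6.579017×10^7.

65790166 cells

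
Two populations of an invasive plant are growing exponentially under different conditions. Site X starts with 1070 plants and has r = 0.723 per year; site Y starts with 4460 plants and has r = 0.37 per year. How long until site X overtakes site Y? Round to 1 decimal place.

4.0 years

Set 1070·e^(0.723t) = 4460·e^(0.37t).
e^((0.723 − 0.37)t) = 4460/1070 → e^(0.353·t) = 4.1682.
0.353·t = ln(4.1682) = 1.4275, so t = 1.4275/0.353 = 4.0439.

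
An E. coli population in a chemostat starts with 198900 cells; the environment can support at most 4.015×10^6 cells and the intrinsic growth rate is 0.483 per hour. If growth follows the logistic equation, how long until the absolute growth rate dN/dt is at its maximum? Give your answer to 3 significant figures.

Logistic growth is fastest at N = K/2 = 2.0075×10^6.
A = (K − N₀)/N₀ = 19.186. Set K/(1 + A·e^(−rt)) = K/2 → A·e^(−rt) = 1.
e^(−0.483t) = 1/19.186 = 0.0521213, so t = ln(19.186)/0.483 = 2.9542/0.483 = 6.1163.

6.12 hours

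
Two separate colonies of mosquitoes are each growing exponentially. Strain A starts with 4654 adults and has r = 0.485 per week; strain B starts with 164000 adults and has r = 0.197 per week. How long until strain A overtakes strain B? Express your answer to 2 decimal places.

Set 4654·e^(0.485t) = 164000·e^(0.197t).
e^((0.485 − 0.197)t) = 164000/4654 → e^(0.288·t) = 35.239.
0.288·t = ln(35.239) = 3.5621, so t = 3.5621/0.288 = 12.369.

12.37 weeks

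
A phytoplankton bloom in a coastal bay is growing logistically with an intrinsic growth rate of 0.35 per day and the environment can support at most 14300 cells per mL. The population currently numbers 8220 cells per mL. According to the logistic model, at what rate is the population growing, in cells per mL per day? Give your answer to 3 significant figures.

1220 cells per mL per day

dN/dt = rN(1 − N/K) = 0.35 × 8220 × (1 − 8220/14300).
1 − 8220/14300 = 0.42517; dN/dt = 0.35 × 8220 × 0.42517 = 1223.2.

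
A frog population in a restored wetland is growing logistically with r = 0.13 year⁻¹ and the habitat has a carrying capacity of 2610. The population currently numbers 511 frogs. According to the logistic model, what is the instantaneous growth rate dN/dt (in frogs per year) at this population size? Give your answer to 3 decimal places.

53.424 frogs per year

dN/dt = rN(1 − N/K) = 0.13 × 511 × (1 − 511/2610).
1 − 511/2610 = 0.80421; dN/dt = 0.13 × 511 × 0.80421 = 53.424.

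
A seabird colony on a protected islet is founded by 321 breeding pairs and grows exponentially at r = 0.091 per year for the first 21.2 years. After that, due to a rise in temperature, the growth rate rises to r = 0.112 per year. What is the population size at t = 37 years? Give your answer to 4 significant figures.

Phase 1: N(21.2) = 321·e^(0.091×21.2) = 321·e^1.929 = 2209.76.
Phase 2 runs for 37 − 21.2 = 15.8 years at r = 0.112.
N(37) = 2209.76·e^(0.112×15.8) = 2209.76·e^1.77 = 12968.

12970 breeding pairs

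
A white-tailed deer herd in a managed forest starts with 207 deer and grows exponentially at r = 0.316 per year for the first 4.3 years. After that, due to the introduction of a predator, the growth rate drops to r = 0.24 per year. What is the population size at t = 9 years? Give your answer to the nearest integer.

2489 deer

Phase 1: N(4.3) = 207·e^(0.316×4.3) = 207·e^1.359 = 805.545.
Phase 2 runs for 9 − 4.3 = 4.7 years at r = 0.24.
N(9) = 805.545·e^(0.24×4.7) = 805.545·e^1.128 = 2488.71.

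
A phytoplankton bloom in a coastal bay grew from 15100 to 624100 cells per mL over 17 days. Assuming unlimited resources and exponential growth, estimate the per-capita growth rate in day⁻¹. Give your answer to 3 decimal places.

0.219 per day

From N(t) = N₀·e^(rt): e^(r·17) = 624100/15100 = 41.331.
r·17 = ln(41.331) = 3.7216, so r = 3.7216/17 = 0.21892.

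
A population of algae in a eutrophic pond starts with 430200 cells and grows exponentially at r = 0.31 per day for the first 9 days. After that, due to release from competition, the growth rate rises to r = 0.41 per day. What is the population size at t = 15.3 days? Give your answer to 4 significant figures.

Phase 1: N(9) = 430200·e^(0.31×9) = 430200·e^2.79 = 7.004095×10^6.
Phase 2 runs for 15.3 − 9 = 6.3 days at r = 0.41.
N(15.3) = 7.004095×10^6·e^(0.41×6.3) = 7.004095×10^6·e^2.583 = 9.271172×10^7.

92710000 cells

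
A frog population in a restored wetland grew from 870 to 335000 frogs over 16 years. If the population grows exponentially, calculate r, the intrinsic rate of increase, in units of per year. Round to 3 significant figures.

0.372 per year

From N(t) = N₀·e^(rt): e^(r·16) = 335000/870 = 385.06.
r·16 = ln(385.06) = 5.9534, so r = 5.9534/16 = 0.37209.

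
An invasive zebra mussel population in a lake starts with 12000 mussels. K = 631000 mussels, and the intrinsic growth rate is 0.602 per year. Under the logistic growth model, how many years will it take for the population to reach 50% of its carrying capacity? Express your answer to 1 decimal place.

A = (K − N₀)/N₀ = (631000 − 12000)/12000 = 51.583.
Solve 631000/(1 + 51.583·e^(−0.602t)) = 315500: 1 + 51.583·e^(−0.602t) = 2, so e^(−0.602t) = 0.0193861.
−0.602·t = ln(0.0193861) = -3.9432, so t = 3.9432/0.602 = 6.5502.

6.6 years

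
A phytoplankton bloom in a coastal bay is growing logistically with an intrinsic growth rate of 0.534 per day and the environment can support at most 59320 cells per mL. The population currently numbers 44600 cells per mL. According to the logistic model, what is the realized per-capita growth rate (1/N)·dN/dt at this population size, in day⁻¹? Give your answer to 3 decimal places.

(1/N)·dN/dt = r(1 − N/K) = 0.534 × (1 − 44600/59320).
= 0.534 × 0.24815 = 0.13251.

0.133 per day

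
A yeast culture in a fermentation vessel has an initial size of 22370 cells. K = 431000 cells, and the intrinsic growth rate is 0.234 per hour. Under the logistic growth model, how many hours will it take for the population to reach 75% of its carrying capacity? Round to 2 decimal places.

A = (K − N₀)/N₀ = (431000 − 22370)/22370 = 18.267.
Solve 431000/(1 + 18.267·e^(−0.234t)) = 323250: 1 + 18.267·e^(−0.234t) = 1.3333, so e^(−0.234t) = 0.018248.
−0.234·t = ln(0.018248) = -4.0037, so t = 4.0037/0.234 = 17.11.

17.11 hours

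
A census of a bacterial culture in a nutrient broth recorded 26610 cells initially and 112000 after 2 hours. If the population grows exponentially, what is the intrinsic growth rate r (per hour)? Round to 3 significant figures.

0.719 per hour

From N(t) = N₀·e^(rt): e^(r·2) = 112000/26610 = 4.2089.
r·2 = ln(4.2089) = 1.4372, so r = 1.4372/2 = 0.71861.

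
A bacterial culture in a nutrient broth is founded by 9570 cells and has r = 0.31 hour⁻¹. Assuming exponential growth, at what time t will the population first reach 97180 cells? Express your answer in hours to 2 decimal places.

Set N₀·e^(rt) = 97180: e^(0.31·t) = 97180/9570 = 10.155.
0.31·t = ln(10.155) = 2.3179, so t = 2.3179/0.31 = 7.4772.

7.48 hours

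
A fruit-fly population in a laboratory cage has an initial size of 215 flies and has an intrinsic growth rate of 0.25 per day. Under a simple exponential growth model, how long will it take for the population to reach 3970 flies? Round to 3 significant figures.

Set N₀·e^(rt) = 3970: e^(0.25·t) = 3970/215 = 18.465.
0.25·t = ln(18.465) = 2.9159, so t = 2.9159/0.25 = 11.664.

11.7 days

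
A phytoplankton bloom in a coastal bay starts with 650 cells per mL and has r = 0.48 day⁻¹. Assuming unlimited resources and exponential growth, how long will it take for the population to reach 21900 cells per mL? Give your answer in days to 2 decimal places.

Set N₀·e^(rt) = 21900: e^(0.48·t) = 21900/650 = 33.692.
0.48·t = ln(33.692) = 3.5173, so t = 3.5173/0.48 = 7.3276.

7.33 days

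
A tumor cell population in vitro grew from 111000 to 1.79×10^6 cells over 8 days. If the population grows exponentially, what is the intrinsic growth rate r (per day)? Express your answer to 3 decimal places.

0.348 per day

From N(t) = N₀·e^(rt): e^(r·8) = 1.79×10^6/111000 = 16.126.
r·8 = ln(16.126) = 2.7804, so r = 2.7804/8 = 0.34756.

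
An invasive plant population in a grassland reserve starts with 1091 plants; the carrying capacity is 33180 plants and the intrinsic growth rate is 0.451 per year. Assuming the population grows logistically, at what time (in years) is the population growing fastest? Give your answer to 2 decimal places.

Logistic growth is fastest at N = K/2 = 16590.
A = (K − N₀)/N₀ = 29.412. Set K/(1 + A·e^(−rt)) = K/2 → A·e^(−rt) = 1.
e^(−0.451t) = 1/29.412 = 0.0339992, so t = ln(29.412)/0.451 = 3.3814/0.451 = 7.4976.

7.50 years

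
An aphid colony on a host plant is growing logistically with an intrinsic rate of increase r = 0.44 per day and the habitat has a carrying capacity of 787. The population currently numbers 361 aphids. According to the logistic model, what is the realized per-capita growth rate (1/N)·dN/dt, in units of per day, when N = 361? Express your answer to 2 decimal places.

0.24 per day

(1/N)·dN/dt = r(1 − N/K) = 0.44 × (1 − 361/787).
= 0.44 × 0.5413 = 0.23817.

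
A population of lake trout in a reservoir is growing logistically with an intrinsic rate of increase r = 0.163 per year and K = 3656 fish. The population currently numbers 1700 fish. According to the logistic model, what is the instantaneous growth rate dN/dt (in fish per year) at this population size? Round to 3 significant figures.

148 fish per year

dN/dt = rN(1 − N/K) = 0.163 × 1700 × (1 − 1700/3656).
1 − 1700/3656 = 0.53501; dN/dt = 0.163 × 1700 × 0.53501 = 148.25.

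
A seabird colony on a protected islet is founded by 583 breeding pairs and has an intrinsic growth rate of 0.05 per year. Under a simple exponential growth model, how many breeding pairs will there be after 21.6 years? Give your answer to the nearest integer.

N(t) = N₀·e^(rt) = 583 × e^(0.05×21.6) = 583 × e^1.08.
e^1.08 ≈ 2.9447, so N ≈ 583 × 2.9447 = 1716.75.

1717 breeding pairs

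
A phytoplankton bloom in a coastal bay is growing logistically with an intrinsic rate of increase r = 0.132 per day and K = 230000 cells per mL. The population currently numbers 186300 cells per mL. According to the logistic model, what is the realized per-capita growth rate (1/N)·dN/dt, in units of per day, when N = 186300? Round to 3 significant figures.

(1/N)·dN/dt = r(1 − N/K) = 0.132 × (1 − 186300/230000).
= 0.132 × 0.19 = 0.02508.

0.0251 per day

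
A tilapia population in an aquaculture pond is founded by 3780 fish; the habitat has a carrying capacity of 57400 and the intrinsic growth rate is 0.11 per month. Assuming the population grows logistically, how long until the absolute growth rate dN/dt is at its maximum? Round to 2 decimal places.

Logistic growth is fastest at N = K/2 = 28700.
A = (K − N₀)/N₀ = 14.185. Set K/(1 + A·e^(−rt)) = K/2 → A·e^(−rt) = 1.
e^(−0.11t) = 1/14.185 = 0.0704961, so t = ln(14.185)/0.11 = 2.6522/0.11 = 24.111.

24.11 months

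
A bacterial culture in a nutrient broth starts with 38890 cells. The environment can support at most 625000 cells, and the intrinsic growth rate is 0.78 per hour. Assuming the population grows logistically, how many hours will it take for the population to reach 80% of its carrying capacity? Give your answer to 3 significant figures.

A = (K − N₀)/N₀ = (625000 − 38890)/38890 = 15.071.
Solve 625000/(1 + 15.071·e^(−0.78t)) = 500000: 1 + 15.071·e^(−0.78t) = 1.25, so e^(−0.78t) = 0.0165882.
−0.78·t = ln(0.0165882) = -4.0991, so t = 4.0991/0.78 = 5.2552.

5.26 hours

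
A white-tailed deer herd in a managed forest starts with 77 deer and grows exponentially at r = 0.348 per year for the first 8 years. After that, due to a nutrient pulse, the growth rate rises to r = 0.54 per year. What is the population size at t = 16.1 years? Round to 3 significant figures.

Phase 1: N(8) = 77·e^(0.348×8) = 77·e^2.784 = 1246.14.
Phase 2 runs for 16.1 − 8 = 8.1 years at r = 0.54.
N(16.1) = 1246.14·e^(0.54×8.1) = 1246.14·e^4.374 = 98894.2.

98900 deer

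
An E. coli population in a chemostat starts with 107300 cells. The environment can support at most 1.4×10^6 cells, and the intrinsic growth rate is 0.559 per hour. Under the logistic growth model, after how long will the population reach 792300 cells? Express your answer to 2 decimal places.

A = (K − N₀)/N₀ = (1.4×10^6 − 107300)/107300 = 12.048.
Solve 1.4×10^6/(1 + 12.048·e^(−0.559t)) = 792300: 1 + 12.048·e^(−0.559t) = 1.767, so e^(−0.559t) = 0.0636651.
−0.559·t = ln(0.0636651) = -2.7541, so t = 2.7541/0.559 = 4.9269.

4.93 hours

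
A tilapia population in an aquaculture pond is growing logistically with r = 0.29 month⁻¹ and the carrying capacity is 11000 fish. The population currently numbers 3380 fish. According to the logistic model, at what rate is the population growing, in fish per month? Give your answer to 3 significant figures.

679 fish per month

dN/dt = rN(1 − N/K) = 0.29 × 3380 × (1 − 3380/11000).
1 − 3380/11000 = 0.69273; dN/dt = 0.29 × 3380 × 0.69273 = 679.01.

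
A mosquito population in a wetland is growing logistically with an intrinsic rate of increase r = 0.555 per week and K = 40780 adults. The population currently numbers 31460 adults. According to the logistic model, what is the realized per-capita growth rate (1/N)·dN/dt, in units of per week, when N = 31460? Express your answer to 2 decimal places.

(1/N)·dN/dt = r(1 − N/K) = 0.555 × (1 − 31460/40780).
= 0.555 × 0.22854 = 0.12684.

0.13 per week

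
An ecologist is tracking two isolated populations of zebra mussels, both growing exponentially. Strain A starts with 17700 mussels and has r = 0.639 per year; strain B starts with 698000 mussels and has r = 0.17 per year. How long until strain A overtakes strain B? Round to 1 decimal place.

Set 17700·e^(0.639t) = 698000·e^(0.17t).
e^((0.639 − 0.17)t) = 698000/17700 → e^(0.469·t) = 39.435.
0.469·t = ln(39.435) = 3.6747, so t = 3.6747/0.469 = 7.8351.

7.8 years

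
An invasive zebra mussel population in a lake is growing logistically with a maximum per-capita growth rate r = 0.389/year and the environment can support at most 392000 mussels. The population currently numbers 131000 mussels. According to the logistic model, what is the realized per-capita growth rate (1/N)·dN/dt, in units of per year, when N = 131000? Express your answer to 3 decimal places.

0.259 per year

(1/N)·dN/dt = r(1 − N/K) = 0.389 × (1 − 131000/392000).
= 0.389 × 0.66582 = 0.259.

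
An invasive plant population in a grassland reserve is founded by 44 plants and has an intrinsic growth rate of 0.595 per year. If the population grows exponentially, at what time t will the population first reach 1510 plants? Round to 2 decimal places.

Set N₀·e^(rt) = 1510: e^(0.595·t) = 1510/44 = 34.318.
0.595·t = ln(34.318) = 3.5357, so t = 3.5357/0.595 = 5.9423.

5.94 years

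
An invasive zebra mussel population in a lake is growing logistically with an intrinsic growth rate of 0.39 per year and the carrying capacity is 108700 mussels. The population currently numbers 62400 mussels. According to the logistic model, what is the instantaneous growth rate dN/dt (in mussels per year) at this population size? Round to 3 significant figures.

dN/dt = rN(1 − N/K) = 0.39 × 62400 × (1 − 62400/108700).
1 − 62400/108700 = 0.42594; dN/dt = 0.39 × 62400 × 0.42594 = 10366.

10400 mussels per year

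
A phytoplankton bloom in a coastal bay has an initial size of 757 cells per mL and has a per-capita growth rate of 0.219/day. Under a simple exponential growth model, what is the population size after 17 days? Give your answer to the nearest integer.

N(t) = N₀·e^(rt) = 757 × e^(0.219×17) = 757 × e^3.723.
e^3.723 ≈ 41.388, so N ≈ 757 × 41.388 = 31331.

31331 cells per mL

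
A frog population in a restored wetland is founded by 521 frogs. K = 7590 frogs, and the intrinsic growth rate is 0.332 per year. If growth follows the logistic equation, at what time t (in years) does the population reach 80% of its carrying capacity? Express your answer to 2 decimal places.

12.03 years

A = (K − N₀)/N₀ = (7590 − 521)/521 = 13.568.
Solve 7590/(1 + 13.568·e^(−0.332t)) = 6072: 1 + 13.568·e^(−0.332t) = 1.25, so e^(−0.332t) = 0.0184255.
−0.332·t = ln(0.0184255) = -3.994, so t = 3.994/0.332 = 12.03.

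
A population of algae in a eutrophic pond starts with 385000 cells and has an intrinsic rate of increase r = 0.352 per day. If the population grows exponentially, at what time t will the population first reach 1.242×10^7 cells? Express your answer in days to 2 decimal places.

Set N₀·e^(rt) = 1.242×10^7: e^(0.352·t) = 1.242×10^7/385000 = 32.26.
0.352·t = ln(32.26) = 3.4738, so t = 3.4738/0.352 = 9.8688.

9.87 days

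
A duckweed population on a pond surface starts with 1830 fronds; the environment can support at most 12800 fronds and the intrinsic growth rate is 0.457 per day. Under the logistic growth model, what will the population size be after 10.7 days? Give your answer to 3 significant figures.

A = (K − N₀)/N₀ = (12800 − 1830)/1830 = 5.9945.
N(t) = K/(1 + A·e^(−rt)) = 12800/(1 + 5.9945×e^(−0.457×10.7)).
e^(−4.89) = 0.0075222; denominator = 1 + 5.9945×0.0075222 = 1.0451.
N = 12800/1.0451 = 12247.7.

12200 fronds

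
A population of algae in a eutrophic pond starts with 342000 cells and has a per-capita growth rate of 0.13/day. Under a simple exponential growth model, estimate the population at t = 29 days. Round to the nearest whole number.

N(t) = N₀·e^(rt) = 342000 × e^(0.13×29) = 342000 × e^3.77.
e^3.77 ≈ 43.38, so N ≈ 342000 × 43.38 = 1.483598×10^7.

14835982 cells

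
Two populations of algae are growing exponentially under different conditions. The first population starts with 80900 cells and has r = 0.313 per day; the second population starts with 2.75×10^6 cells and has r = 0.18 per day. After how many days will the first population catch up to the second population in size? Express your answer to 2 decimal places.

26.51 days

Set 80900·e^(0.313t) = 2.75×10^6·e^(0.18t).
e^((0.313 − 0.18)t) = 2.75×10^6/80900 → e^(0.133·t) = 33.993.
0.133·t = ln(33.993) = 3.5261, so t = 3.5261/0.133 = 26.512.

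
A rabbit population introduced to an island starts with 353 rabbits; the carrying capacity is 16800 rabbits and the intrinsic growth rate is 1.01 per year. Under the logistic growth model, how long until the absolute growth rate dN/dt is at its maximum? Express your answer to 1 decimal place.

3.8 years

Logistic growth is fastest at N = K/2 = 8400.
A = (K − N₀)/N₀ = 46.592. Set K/(1 + A·e^(−rt)) = K/2 → A·e^(−rt) = 1.
e^(−1.01t) = 1/46.592 = 0.0214629, so t = ln(46.592)/1.01 = 3.8414/1.01 = 3.8034.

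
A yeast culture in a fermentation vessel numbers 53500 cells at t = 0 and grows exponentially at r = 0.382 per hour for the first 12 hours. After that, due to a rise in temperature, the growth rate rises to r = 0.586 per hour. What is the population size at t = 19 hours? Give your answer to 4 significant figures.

Phase 1: N(12) = 53500·e^(0.382×12) = 53500·e^4.584 = 5.23793×10^6.
Phase 2 runs for 19 − 12 = 7 hours at r = 0.586.
N(19) = 5.23793×10^6·e^(0.586×7) = 5.23793×10^6·e^4.102 = 3.166909×10^8.

316700000 cells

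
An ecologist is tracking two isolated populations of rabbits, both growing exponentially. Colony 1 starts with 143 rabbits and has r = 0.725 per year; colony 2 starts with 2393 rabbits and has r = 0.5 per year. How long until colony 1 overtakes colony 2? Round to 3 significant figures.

Set 143·e^(0.725t) = 2393·e^(0.5t).
e^((0.725 − 0.5)t) = 2393/143 → e^(0.225·t) = 16.734.
0.225·t = ln(16.734) = 2.8175, so t = 2.8175/0.225 = 12.522.

12.5 years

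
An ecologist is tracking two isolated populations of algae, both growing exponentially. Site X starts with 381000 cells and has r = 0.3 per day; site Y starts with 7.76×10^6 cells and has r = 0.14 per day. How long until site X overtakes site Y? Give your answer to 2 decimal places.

18.84 days

Set 381000·e^(0.3t) = 7.76×10^6·e^(0.14t).
e^((0.3 − 0.14)t) = 7.76×10^6/381000 → e^(0.16·t) = 20.367.
0.16·t = ln(20.367) = 3.0139, so t = 3.0139/0.16 = 18.837.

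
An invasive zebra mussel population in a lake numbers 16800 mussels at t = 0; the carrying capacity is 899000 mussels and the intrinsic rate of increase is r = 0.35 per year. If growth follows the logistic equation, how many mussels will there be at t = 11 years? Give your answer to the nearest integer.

424569 mussels

A = (K − N₀)/N₀ = (899000 − 16800)/16800 = 52.512.
N(t) = K/(1 + A·e^(−rt)) = 899000/(1 + 52.512×e^(−0.35×11)).
e^(−3.85) = 0.02128; denominator = 1 + 52.512×0.02128 = 2.1174.
N = 899000/2.1174 = 424569.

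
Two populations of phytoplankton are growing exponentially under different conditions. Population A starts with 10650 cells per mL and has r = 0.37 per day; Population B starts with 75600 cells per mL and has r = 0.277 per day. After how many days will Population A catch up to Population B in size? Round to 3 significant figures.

Set 10650·e^(0.37t) = 75600·e^(0.277t).
e^((0.37 − 0.277)t) = 75600/10650 → e^(0.093·t) = 7.0986.
0.093·t = ln(7.0986) = 1.9599, so t = 1.9599/0.093 = 21.074.

21.1 days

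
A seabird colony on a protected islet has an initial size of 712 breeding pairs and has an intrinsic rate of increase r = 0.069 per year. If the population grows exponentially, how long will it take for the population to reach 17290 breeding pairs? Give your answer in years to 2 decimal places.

46.23 years

Set N₀·e^(rt) = 17290: e^(0.069·t) = 17290/712 = 24.284.
0.069·t = ln(24.284) = 3.1898, so t = 3.1898/0.069 = 46.229.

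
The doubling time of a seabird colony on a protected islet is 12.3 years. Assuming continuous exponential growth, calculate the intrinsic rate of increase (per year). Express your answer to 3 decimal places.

0.056 per year

r = ln(2)/t_d = 0.6931/12.3 = 0.056353.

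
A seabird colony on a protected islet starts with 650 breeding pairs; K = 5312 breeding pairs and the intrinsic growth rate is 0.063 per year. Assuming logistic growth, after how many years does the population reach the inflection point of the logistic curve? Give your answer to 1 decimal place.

31.3 years

Logistic growth is fastest at N = K/2 = 2656.
A = (K − N₀)/N₀ = 7.1723. Set K/(1 + A·e^(−rt)) = K/2 → A·e^(−rt) = 1.
e^(−0.063t) = 1/7.1723 = 0.139425, so t = ln(7.1723)/0.063 = 1.9702/0.063 = 31.273.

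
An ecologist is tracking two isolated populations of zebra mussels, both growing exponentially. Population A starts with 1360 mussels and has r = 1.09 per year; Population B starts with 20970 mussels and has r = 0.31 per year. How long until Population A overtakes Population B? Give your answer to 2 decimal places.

3.51 years

Set 1360·e^(1.09t) = 20970·e^(0.31t).
e^((1.09 − 0.31)t) = 20970/1360 → e^(0.78·t) = 15.419.
0.78·t = ln(15.419) = 2.7356, so t = 2.7356/0.78 = 3.5072.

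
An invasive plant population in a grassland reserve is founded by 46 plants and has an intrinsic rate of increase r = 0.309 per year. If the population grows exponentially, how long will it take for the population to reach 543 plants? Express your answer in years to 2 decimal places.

7.99 years

Set N₀·e^(rt) = 543: e^(0.309·t) = 543/46 = 11.804.
0.309·t = ln(11.804) = 2.4685, so t = 2.4685/0.309 = 7.9886.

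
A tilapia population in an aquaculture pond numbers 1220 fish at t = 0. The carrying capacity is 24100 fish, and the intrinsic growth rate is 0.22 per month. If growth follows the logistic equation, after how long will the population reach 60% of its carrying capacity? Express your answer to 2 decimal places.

A = (K − N₀)/N₀ = (24100 − 1220)/1220 = 18.754.
Solve 24100/(1 + 18.754·e^(−0.22t)) = 14460: 1 + 18.754·e^(−0.22t) = 1.6667, so e^(−0.22t) = 0.0355478.
−0.22·t = ln(0.0355478) = -3.3369, so t = 3.3369/0.22 = 15.168.

15.17 months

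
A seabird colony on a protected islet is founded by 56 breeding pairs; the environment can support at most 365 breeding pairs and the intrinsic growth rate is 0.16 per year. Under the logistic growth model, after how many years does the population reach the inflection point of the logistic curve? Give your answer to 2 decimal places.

10.67 years

Logistic growth is fastest at N = K/2 = 182.5.
A = (K − N₀)/N₀ = 5.5179. Set K/(1 + A·e^(−rt)) = K/2 → A·e^(−rt) = 1.
e^(−0.16t) = 1/5.5179 = 0.18123, so t = ln(5.5179)/0.16 = 1.708/0.16 = 10.675.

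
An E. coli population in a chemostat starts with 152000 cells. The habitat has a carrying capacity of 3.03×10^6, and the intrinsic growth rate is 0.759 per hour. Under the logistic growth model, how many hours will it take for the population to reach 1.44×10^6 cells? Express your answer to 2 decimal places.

A = (K − N₀)/N₀ = (3.03×10^6 − 152000)/152000 = 18.934.
Solve 3.03×10^6/(1 + 18.934·e^(−0.759t)) = 1.44×10^6: 1 + 18.934·e^(−0.759t) = 2.1042, so e^(−0.759t) = 0.058316.
−0.759·t = ln(0.058316) = -2.8419, so t = 2.8419/0.759 = 3.7442.

3.74 hours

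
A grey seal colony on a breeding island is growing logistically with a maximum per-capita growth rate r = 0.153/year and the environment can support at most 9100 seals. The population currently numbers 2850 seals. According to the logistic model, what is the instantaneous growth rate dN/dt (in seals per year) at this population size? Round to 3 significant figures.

dN/dt = rN(1 − N/K) = 0.153 × 2850 × (1 − 2850/9100).
1 − 2850/9100 = 0.68681; dN/dt = 0.153 × 2850 × 0.68681 = 299.48.

299 seals per year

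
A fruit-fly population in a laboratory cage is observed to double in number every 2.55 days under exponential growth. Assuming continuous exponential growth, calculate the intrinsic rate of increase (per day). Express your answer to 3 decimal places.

0.272 per day

r = ln(2)/t_d = 0.6931/2.55 = 0.27182.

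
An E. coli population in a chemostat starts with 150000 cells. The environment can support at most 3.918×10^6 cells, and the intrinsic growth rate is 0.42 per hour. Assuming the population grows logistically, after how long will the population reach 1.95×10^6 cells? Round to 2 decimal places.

7.65 hours

A = (K − N₀)/N₀ = (3.918×10^6 − 150000)/150000 = 25.12.
Solve 3.918×10^6/(1 + 25.12·e^(−0.42t)) = 1.95×10^6: 1 + 25.12·e^(−0.42t) = 2.0092, so e^(−0.42t) = 0.0401764.
−0.42·t = ln(0.0401764) = -3.2145, so t = 3.2145/0.42 = 7.6535.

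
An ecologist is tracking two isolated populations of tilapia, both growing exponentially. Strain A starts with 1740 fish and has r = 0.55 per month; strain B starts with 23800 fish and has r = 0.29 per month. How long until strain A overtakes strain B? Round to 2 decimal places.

Set 1740·e^(0.55t) = 23800·e^(0.29t).
e^((0.55 − 0.29)t) = 23800/1740 → e^(0.26·t) = 13.678.
0.26·t = ln(13.678) = 2.6158, so t = 2.6158/0.26 = 10.061.

10.06 months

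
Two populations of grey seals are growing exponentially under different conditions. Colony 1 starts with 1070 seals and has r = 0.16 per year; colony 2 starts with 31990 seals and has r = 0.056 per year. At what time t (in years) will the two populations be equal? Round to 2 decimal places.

32.67 years

Set 1070·e^(0.16t) = 31990·e^(0.056t).
e^((0.16 − 0.056)t) = 31990/1070 → e^(0.104·t) = 29.897.
0.104·t = ln(29.897) = 3.3978, so t = 3.3978/0.104 = 32.671.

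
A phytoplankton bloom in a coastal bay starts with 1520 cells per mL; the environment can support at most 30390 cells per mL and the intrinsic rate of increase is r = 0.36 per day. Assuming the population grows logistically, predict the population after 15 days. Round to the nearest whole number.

27989 cells per mL

A = (K − N₀)/N₀ = (30390 − 1520)/1520 = 18.993.
N(t) = K/(1 + A·e^(−rt)) = 30390/(1 + 18.993×e^(−0.36×15)).
e^(−5.4) = 0.0045166; denominator = 1 + 18.993×0.0045166 = 1.0858.
N = 30390/1.0858 = 27989.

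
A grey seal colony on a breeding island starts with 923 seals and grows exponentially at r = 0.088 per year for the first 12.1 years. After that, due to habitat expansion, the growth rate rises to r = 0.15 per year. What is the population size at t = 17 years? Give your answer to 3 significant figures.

5580 seals

Phase 1: N(12.1) = 923·e^(0.088×12.1) = 923·e^1.065 = 2676.94.
Phase 2 runs for 17 − 12.1 = 4.9 years at r = 0.15.
N(17) = 2676.94·e^(0.15×4.9) = 2676.94·e^0.735 = 5582.71.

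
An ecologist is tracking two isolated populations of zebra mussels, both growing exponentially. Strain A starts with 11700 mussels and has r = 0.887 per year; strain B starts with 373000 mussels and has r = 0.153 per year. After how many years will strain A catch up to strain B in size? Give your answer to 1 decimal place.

4.7 years

Set 11700·e^(0.887t) = 373000·e^(0.153t).
e^((0.887 − 0.153)t) = 373000/11700 → e^(0.734·t) = 31.88.
0.734·t = ln(31.88) = 3.462, so t = 3.462/0.734 = 4.7166.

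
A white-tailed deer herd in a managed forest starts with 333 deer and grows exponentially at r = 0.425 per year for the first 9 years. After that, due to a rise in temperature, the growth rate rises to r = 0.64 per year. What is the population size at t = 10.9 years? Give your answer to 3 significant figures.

Phase 1: N(9) = 333·e^(0.425×9) = 333·e^3.825 = 15262.3.
Phase 2 runs for 10.9 − 9 = 1.9 years at r = 0.64.
N(10.9) = 15262.3·e^(0.64×1.9) = 15262.3·e^1.216 = 51490.

51500 deer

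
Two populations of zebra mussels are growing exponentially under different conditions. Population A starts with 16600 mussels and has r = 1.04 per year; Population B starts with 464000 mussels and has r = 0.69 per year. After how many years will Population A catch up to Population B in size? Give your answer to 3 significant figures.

Set 16600·e^(1.04t) = 464000·e^(0.69t).
e^((1.04 − 0.69)t) = 464000/16600 → e^(0.35·t) = 27.952.
0.35·t = ln(27.952) = 3.3305, so t = 3.3305/0.35 = 9.5157.

9.52 years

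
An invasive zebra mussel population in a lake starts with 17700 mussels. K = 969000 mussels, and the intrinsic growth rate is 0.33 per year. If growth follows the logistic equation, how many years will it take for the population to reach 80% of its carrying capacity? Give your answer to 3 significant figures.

16.3 years

A = (K − N₀)/N₀ = (969000 − 17700)/17700 = 53.746.
Solve 969000/(1 + 53.746·e^(−0.33t)) = 775200: 1 + 53.746·e^(−0.33t) = 1.25, so e^(−0.33t) = 0.00465153.
−0.33·t = ln(0.00465153) = -5.3706, so t = 5.3706/0.33 = 16.274.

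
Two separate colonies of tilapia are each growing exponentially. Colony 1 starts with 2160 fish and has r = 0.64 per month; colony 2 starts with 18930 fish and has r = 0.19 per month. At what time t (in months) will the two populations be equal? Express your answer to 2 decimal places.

Set 2160·e^(0.64t) = 18930·e^(0.19t).
e^((0.64 − 0.19)t) = 18930/2160 → e^(0.45·t) = 8.7639.
0.45·t = ln(8.7639) = 2.1706, so t = 2.1706/0.45 = 4.8236.

4.82 months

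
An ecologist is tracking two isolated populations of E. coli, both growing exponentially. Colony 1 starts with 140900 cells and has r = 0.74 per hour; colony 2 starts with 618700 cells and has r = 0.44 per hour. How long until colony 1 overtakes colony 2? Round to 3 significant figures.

4.93 hours

Set 140900·e^(0.74t) = 618700·e^(0.44t).
e^((0.74 − 0.44)t) = 618700/140900 → e^(0.3·t) = 4.3911.
0.3·t = ln(4.3911) = 1.4796, so t = 1.4796/0.3 = 4.9319.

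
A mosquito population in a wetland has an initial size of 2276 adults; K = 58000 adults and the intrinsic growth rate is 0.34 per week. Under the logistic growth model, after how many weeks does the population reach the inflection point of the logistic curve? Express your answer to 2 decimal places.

Logistic growth is fastest at N = K/2 = 29000.
A = (K − N₀)/N₀ = 24.483. Set K/(1 + A·e^(−rt)) = K/2 → A·e^(−rt) = 1.
e^(−0.34t) = 1/24.483 = 0.0408442, so t = ln(24.483)/0.34 = 3.198/0.34 = 9.4059.

9.41 weeks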